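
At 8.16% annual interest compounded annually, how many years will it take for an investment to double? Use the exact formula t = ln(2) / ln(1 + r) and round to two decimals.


Doubling condition: (1 + r)^t = 2
Take ln of both sides: t × ln(1 + r) = ln(2)
t = ln(2) / ln(1 + r)
t = 0.693147 / 0.078441
t = 8.84

t = ln(2) / ln(1 + r) = 8.84 years


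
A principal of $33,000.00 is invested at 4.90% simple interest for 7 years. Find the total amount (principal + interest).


Total amount formula: A = P(1 + rt) = P + P·r·t
Interest: I = P × r × t = $33,000.00 × 0.049 × 7 = $11,319.00
A = P + I = $33,000.00 + $11,319.00 = $44,319.00

A = P + I = P(1 + rt) = $44,319.00


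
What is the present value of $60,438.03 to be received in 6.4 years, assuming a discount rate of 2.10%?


Present value formula: PV = FV / (1 + r)^t
PV = $60,438.03 / (1 + 0.021)^6.4
PV = $60,438.03 / 1.1422594
PV = $52,910.95

PV = FV / (1 + r)^t = $52,910.95


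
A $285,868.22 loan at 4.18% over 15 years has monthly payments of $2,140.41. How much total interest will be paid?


Total paid over the life of the loan = PMT × n.
Total paid = $2,140.41 × 180 = $385,273.80
Total interest = total paid − principal = $385,273.80 − $285,868.22 = $99,405.58

Total interest = (PMT × n) - PV = $99,405.58


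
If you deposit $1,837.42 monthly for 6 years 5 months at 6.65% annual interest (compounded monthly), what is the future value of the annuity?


Future value of an ordinary annuity: FV = PMT × ((1 + r)^n − 1) / r
Monthly rate r = 0.0665/12 ≈ 0.00554167, n = 77
FV = $1,837.42 × ((1 + 0.0665/12)^77 − 1) / (0.0665/12)
FV = $1,837.42 × 95.711611
FV = $175,862.43

FV = PMT × ((1+r)^n - 1)/r = $175,862.43


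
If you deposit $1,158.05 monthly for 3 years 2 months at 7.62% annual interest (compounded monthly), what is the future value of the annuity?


Future value of an ordinary annuity: FV = PMT × ((1 + r)^n − 1) / r
Monthly rate r = 0.0762/12 = 0.00635, n = 38
FV = $1,158.05 × ((1 + 0.0762/12)^38 − 1) / (0.0762/12)
FV = $1,158.05 × 42.823956
FV = $49,592.28

FV = PMT × ((1+r)^n - 1)/r = $49,592.28


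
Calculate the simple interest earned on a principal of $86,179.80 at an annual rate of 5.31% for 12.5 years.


Simple interest formula: I = P × r × t
I = $86,179.80 × 0.0531 × 12.5
I = $57,201.84

I = P × r × t = $57,201.84


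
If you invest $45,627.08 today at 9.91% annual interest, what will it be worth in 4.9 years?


Future value formula: FV = PV × (1 + r)^t
FV = $45,627.08 × (1 + 0.0991)^4.9
FV = $45,627.08 × 1.588848
FV = $72,494.49

FV = PV × (1 + r)^t = $72,494.49


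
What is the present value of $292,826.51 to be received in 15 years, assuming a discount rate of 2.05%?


Present value formula: PV = FV / (1 + r)^t
PV = $292,826.51 / (1 + 0.0205)^15
PV = $292,826.51 / 1.3557985
PV = $215,980.85

PV = FV / (1 + r)^t = $215,980.85


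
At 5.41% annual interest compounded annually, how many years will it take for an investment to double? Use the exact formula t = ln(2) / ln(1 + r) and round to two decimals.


Doubling condition: (1 + r)^t = 2
Take ln of both sides: t × ln(1 + r) = ln(2)
t = ln(2) / ln(1 + r)
t = 0.693147 / 0.052687
t = 13.16

t = ln(2) / ln(1 + r) = 13.16 years


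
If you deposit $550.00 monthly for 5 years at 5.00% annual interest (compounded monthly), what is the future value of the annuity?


Future value of an ordinary annuity: FV = PMT × ((1 + r)^n − 1) / r
Monthly rate r = 0.05/12 ≈ 0.00416667, n = 60
FV = $550.00 × ((1 + 0.05/12)^60 − 1) / (0.05/12)
FV = $550.00 × 68.006083
FV = $37,403.35

FV = PMT × ((1+r)^n - 1)/r = $37,403.35


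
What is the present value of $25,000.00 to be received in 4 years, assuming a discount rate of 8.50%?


Present value formula: PV = FV / (1 + r)^t
PV = $25,000.00 / (1 + 0.085)^4
PV = $25,000.00 / 1.3858587
PV = $18,039.36

PV = FV / (1 + r)^t = $18,039.36


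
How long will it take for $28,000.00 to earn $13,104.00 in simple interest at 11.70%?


Rearrange the simple interest formula for t:
I = P × r × t  ⇒  t = I / (P × r)
t = $13,104.00 / ($28,000.00 × 0.117)
t = 4

t = I/(P×r) = 4 years


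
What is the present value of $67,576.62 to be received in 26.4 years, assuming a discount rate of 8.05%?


Present value formula: PV = FV / (1 + r)^t
PV = $67,576.62 / (1 + 0.0805)^26.4
PV = $67,576.62 / 7.721363
PV = $8,751.90

PV = FV / (1 + r)^t = $8,751.90


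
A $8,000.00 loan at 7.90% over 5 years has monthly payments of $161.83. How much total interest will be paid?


Total paid over the life of the loan = PMT × n.
Total paid = $161.83 × 60 = $9,709.80
Total interest = total paid − principal = $9,709.80 − $8,000.00 = $1,709.80

Total interest = (PMT × n) - PV = $1,709.80


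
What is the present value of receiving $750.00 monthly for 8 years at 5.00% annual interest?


Present value of an ordinary annuity: PV = PMT × (1 − (1 + r)^(−n)) / r
Monthly rate r = 0.05/12 ≈ 0.00416667, n = 96
PV = $750.00 × (1 − (1 + 0.05/12)^(−96)) / (0.05/12)
PV = $750.00 × 78.989441
PV = $59,242.08

PV = PMT × (1-(1+r)^(-n))/r = $59,242.08


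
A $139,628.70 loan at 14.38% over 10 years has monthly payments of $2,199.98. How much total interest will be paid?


Total paid over the life of the loan = PMT × n.
Total paid = $2,199.98 × 120 = $263,997.60
Total interest = total paid − principal = $263,997.60 − $139,628.70 = $124,368.90

Total interest = (PMT × n) - PV = $124,368.90


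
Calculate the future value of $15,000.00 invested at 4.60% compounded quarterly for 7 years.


Compound interest formula: A = P(1 + r/n)^(nt)
A = $15,000.00 × (1 + 0.046/4)^(4 × 7)
Growth factor: (1 + 0.046/4)^28 = 1.377352
A = $15,000.00 × 1.377352
A = $20,660.28

A = P(1 + r/n)^(nt) = $20,660.28


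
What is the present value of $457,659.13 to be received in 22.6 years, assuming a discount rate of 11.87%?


Present value formula: PV = FV / (1 + r)^t
PV = $457,659.13 / (1 + 0.1187)^22.6
PV = $457,659.13 / 12.616190
PV = $36,275.54

PV = FV / (1 + r)^t = $36,275.54


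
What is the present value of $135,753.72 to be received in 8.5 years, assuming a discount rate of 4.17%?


Present value formula: PV = FV / (1 + r)^t
PV = $135,753.72 / (1 + 0.0417)^8.5
PV = $135,753.72 / 1.4151831
PV = $95,926.61

PV = FV / (1 + r)^t = $95,926.61


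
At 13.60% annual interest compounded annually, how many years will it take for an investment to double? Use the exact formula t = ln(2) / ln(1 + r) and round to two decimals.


Doubling condition: (1 + r)^t = 2
Take ln of both sides: t × ln(1 + r) = ln(2)
t = ln(2) / ln(1 + r)
t = 0.693147 / 0.127513
t = 5.44

t = ln(2) / ln(1 + r) = 5.44 years


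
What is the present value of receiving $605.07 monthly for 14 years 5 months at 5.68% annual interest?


Present value of an ordinary annuity: PV = PMT × (1 − (1 + r)^(−n)) / r
Monthly rate r = 0.0568/12 ≈ 0.00473333, n = 173
PV = $605.07 × (1 − (1 + 0.0568/12)^(−173)) / (0.0568/12)
PV = $605.07 × 117.933011
PV = $71,357.73

PV = PMT × (1-(1+r)^(-n))/r = $71,357.73


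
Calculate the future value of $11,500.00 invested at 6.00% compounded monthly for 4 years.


Compound interest formula: A = P(1 + r/n)^(nt)
A = $11,500.00 × (1 + 0.06/12)^(12 × 4)
Growth factor: (1 + 0.06/12)^48 = 1.2704892
A = $11,500.00 × 1.2704892
A = $14,610.63

A = P(1 + r/n)^(nt) = $14,610.63


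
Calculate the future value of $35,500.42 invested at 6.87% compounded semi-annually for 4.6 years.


Compound interest formula: A = P(1 + r/n)^(nt)
A = $35,500.42 × (1 + 0.0687/2)^(2 × 4.6)
Growth factor: (1 + 0.0687/2)^9.2 = 1.3643983
A = $35,500.42 × 1.3643983
A = $48,436.71

A = P(1 + r/n)^(nt) = $48,436.71


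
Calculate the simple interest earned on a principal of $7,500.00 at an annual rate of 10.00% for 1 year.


Simple interest formula: I = P × r × t
I = $7,500.00 × 0.1 × 1
I = $750.00

I = P × r × t = $750.00


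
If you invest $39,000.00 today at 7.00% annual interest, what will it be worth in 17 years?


Future value formula: FV = PV × (1 + r)^t
FV = $39,000.00 × (1 + 0.07)^17
FV = $39,000.00 × 3.1588152
FV = $123,193.79

FV = PV × (1 + r)^t = $123,193.79


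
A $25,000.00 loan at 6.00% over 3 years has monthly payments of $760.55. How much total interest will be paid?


Total paid over the life of the loan = PMT × n.
Total paid = $760.55 × 36 = $27,379.80
Total interest = total paid − principal = $27,379.80 − $25,000.00 = $2,379.80

Total interest = (PMT × n) - PV = $2,379.80


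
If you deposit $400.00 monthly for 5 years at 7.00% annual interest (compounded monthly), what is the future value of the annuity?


Future value of an ordinary annuity: FV = PMT × ((1 + r)^n − 1) / r
Monthly rate r = 0.07/12 ≈ 0.00583333, n = 60
FV = $400.00 × ((1 + 0.07/12)^60 − 1) / (0.07/12)
FV = $400.00 × 71.592902
FV = $28,637.16

FV = PMT × ((1+r)^n - 1)/r = $28,637.16


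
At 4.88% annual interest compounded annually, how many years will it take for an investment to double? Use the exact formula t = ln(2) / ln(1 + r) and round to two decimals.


Doubling condition: (1 + r)^t = 2
Take ln of both sides: t × ln(1 + r) = ln(2)
t = ln(2) / ln(1 + r)
t = 0.693147 / 0.047647
t = 14.55

t = ln(2) / ln(1 + r) = 14.55 years


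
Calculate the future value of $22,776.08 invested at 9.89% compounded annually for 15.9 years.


Compound interest formula: A = P(1 + r/n)^(nt)
A = $22,776.08 × (1 + 0.0989/1)^(1 × 15.9)
Growth factor: (1 + 0.0989/1)^15.9 = 4.4795559
A = $22,776.08 × 4.4795559
A = $102,026.72

A = P(1 + r/n)^(nt) = $102,026.72


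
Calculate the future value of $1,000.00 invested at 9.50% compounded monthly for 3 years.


Compound interest formula: A = P(1 + r/n)^(nt)
A = $1,000.00 × (1 + 0.095/12)^(12 × 3)
Growth factor: (1 + 0.095/12)^36 = 1.328271
A = $1,000.00 × 1.328271
A = $1,328.27

A = P(1 + r/n)^(nt) = $1,328.27


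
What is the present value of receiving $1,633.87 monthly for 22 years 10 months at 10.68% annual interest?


Present value of an ordinary annuity: PV = PMT × (1 − (1 + r)^(−n)) / r
Monthly rate r = 0.1068/12 = 0.0089, n = 274
PV = $1,633.87 × (1 − (1 + 0.1068/12)^(−274)) / (0.1068/12)
PV = $1,633.87 × 102.446107
PV = $167,383.62

PV = PMT × (1-(1+r)^(-n))/r = $167,383.62


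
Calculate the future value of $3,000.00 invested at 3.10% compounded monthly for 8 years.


Compound interest formula: A = P(1 + r/n)^(nt)
A = $3,000.00 × (1 + 0.031/12)^(12 × 8)
Growth factor: (1 + 0.031/12)^96 = 1.281050
A = $3,000.00 × 1.281050
A = $3,843.15

A = P(1 + r/n)^(nt) = $3,843.15


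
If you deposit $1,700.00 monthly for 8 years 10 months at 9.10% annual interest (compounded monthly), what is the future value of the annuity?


Future value of an ordinary annuity: FV = PMT × ((1 + r)^n − 1) / r
Monthly rate r = 0.091/12 ≈ 0.00758333, n = 106
FV = $1,700.00 × ((1 + 0.091/12)^106 − 1) / (0.091/12)
FV = $1,700.00 × 161.844900
FV = $275,136.33

FV = PMT × ((1+r)^n - 1)/r = $275,136.33


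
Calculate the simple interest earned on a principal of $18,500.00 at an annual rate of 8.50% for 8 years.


Simple interest formula: I = P × r × t
I = $18,500.00 × 0.085 × 8
I = $12,580.00

I = P × r × t = $12,580.00


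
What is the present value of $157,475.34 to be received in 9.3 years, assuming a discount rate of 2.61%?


Present value formula: PV = FV / (1 + r)^t
PV = $157,475.34 / (1 + 0.0261)^9.3
PV = $157,475.34 / 1.27076164
PV = $123,922.01

PV = FV / (1 + r)^t = $123,922.01


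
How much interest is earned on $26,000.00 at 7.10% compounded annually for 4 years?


Compound interest earned = final amount − principal.
A = P(1 + r/n)^(nt) = $26,000.00 × (1 + 0.071/1)^(1 × 4) = $34,208.28
Interest = A − P = $34,208.28 − $26,000.00 = $8,208.28

Interest = A - P = $8,208.28


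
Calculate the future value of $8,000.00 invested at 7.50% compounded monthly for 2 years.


Compound interest formula: A = P(1 + r/n)^(nt)
A = $8,000.00 × (1 + 0.075/12)^(12 × 2)
Growth factor: (1 + 0.075/12)^24 = 1.161292
A = $8,000.00 × 1.161292
A = $9,290.34

A = P(1 + r/n)^(nt) = $9,290.34


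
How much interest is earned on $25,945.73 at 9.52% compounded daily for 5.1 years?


Compound interest earned = final amount − principal.
A = P(1 + r/n)^(nt) = $25,945.73 × (1 + 0.0952/365)^(365 × 5.1) = $42,159.66
Interest = A − P = $42,159.66 − $25,945.73 = $16,213.93

Interest = A - P = $16,213.93


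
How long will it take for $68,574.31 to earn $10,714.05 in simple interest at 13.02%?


Rearrange the simple interest formula for t:
I = P × r × t  ⇒  t = I / (P × r)
t = $10,714.05 / ($68,574.31 × 0.1302)
t = 1.2

t = I/(P×r) = 1.2 years


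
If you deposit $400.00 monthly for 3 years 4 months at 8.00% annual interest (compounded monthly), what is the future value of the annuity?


Future value of an ordinary annuity: FV = PMT × ((1 + r)^n − 1) / r
Monthly rate r = 0.08/12 ≈ 0.00666667, n = 40
FV = $400.00 × ((1 + 0.08/12)^40 − 1) / (0.08/12)
FV = $400.00 × 45.667542
FV = $18,267.02

FV = PMT × ((1+r)^n - 1)/r = $18,267.02


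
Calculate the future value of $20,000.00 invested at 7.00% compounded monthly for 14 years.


Compound interest formula: A = P(1 + r/n)^(nt)
A = $20,000.00 × (1 + 0.07/12)^(12 × 14)
Growth factor: (1 + 0.07/12)^168 = 2.6568806
A = $20,000.00 × 2.6568806
A = $53,137.61

A = P(1 + r/n)^(nt) = $53,137.61


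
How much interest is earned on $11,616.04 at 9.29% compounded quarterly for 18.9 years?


Compound interest earned = final amount − principal.
A = P(1 + r/n)^(nt) = $11,616.04 × (1 + 0.0929/4)^(4 × 18.9) = $65,898.64
Interest = A − P = $65,898.64 − $11,616.04 = $54,282.60

Interest = A - P = $54,282.60


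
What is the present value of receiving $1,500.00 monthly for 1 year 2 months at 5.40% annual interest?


Present value of an ordinary annuity: PV = PMT × (1 − (1 + r)^(−n)) / r
Monthly rate r = 0.054/12 = 0.0045, n = 14
PV = $1,500.00 × (1 − (1 + 0.054/12)^(−14)) / (0.054/12)
PV = $1,500.00 × 13.538627
PV = $20,307.94

PV = PMT × (1-(1+r)^(-n))/r = $20,307.94


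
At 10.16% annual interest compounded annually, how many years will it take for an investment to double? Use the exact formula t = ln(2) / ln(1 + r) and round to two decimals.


Doubling condition: (1 + r)^t = 2
Take ln of both sides: t × ln(1 + r) = ln(2)
t = ln(2) / ln(1 + r)
t = 0.693147 / 0.096764
t = 7.16

t = ln(2) / ln(1 + r) = 7.16 years


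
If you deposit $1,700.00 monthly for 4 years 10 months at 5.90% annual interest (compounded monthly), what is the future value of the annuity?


Future value of an ordinary annuity: FV = PMT × ((1 + r)^n − 1) / r
Monthly rate r = 0.059/12 ≈ 0.00491667, n = 58
FV = $1,700.00 × ((1 + 0.059/12)^58 − 1) / (0.059/12)
FV = $1,700.00 × 66.926375
FV = $113,774.84

FV = PMT × ((1+r)^n - 1)/r = $113,774.84


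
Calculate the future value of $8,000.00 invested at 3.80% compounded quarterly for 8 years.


Compound interest formula: A = P(1 + r/n)^(nt)
A = $8,000.00 × (1 + 0.038/4)^(4 × 8)
Growth factor: (1 + 0.038/4)^32 = 1.353326
A = $8,000.00 × 1.353326
A = $10,826.61

A = P(1 + r/n)^(nt) = $10,826.61


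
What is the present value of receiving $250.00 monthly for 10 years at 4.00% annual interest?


Present value of an ordinary annuity: PV = PMT × (1 − (1 + r)^(−n)) / r
Monthly rate r = 0.04/12 ≈ 0.00333333, n = 120
PV = $250.00 × (1 − (1 + 0.04/12)^(−120)) / (0.04/12)
PV = $250.00 × 98.770175
PV = $24,692.54

PV = PMT × (1-(1+r)^(-n))/r = $24,692.54


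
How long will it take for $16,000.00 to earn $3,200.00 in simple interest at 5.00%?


Rearrange the simple interest formula for t:
I = P × r × t  ⇒  t = I / (P × r)
t = $3,200.00 / ($16,000.00 × 0.05)
t = 4

t = I/(P×r) = 4 years


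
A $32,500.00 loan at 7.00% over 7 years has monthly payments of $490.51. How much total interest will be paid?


Total paid over the life of the loan = PMT × n.
Total paid = $490.51 × 84 = $41,202.84
Total interest = total paid − principal = $41,202.84 − $32,500.00 = $8,702.84

Total interest = (PMT × n) - PV = $8,702.84


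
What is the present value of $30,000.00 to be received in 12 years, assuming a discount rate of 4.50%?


Present value formula: PV = FV / (1 + r)^t
PV = $30,000.00 / (1 + 0.045)^12
PV = $30,000.00 / 1.695881
PV = $17,689.92

PV = FV / (1 + r)^t = $17,689.92


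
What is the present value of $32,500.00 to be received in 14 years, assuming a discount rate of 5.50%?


Present value formula: PV = FV / (1 + r)^t
PV = $32,500.00 / (1 + 0.055)^14
PV = $32,500.00 / 2.1160915
PV = $15,358.50

PV = FV / (1 + r)^t = $15,358.50


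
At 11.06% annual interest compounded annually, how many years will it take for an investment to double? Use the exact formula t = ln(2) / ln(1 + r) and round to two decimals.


Doubling condition: (1 + r)^t = 2
Take ln of both sides: t × ln(1 + r) = ln(2)
t = ln(2) / ln(1 + r)
t = 0.693147 / 0.104900
t = 6.61

t = ln(2) / ln(1 + r) = 6.61 years


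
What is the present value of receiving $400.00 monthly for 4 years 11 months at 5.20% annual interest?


Present value of an ordinary annuity: PV = PMT × (1 − (1 + r)^(−n)) / r
Monthly rate r = 0.052/12 ≈ 0.00433333, n = 59
PV = $400.00 × (1 − (1 + 0.052/12)^(−59)) / (0.052/12)
PV = $400.00 × 51.962788
PV = $20,785.12

PV = PMT × (1-(1+r)^(-n))/r = $20,785.12


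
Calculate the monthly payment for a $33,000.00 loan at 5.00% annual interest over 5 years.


Loan payment formula: PMT = PV × r / (1 − (1 + r)^(−n))
Monthly rate r = 0.05/12 ≈ 0.00416667, n = 60 months
Denominator: 1 − (1 + 0.05/12)^(−60) = 0.220795
PMT = $33,000.00 × (0.05/12) / 0.220795
PMT = $622.75 per month

PMT = PV × r / (1-(1+r)^(-n)) = $622.75/month


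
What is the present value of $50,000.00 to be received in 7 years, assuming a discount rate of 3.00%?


Present value formula: PV = FV / (1 + r)^t
PV = $50,000.00 / (1 + 0.03)^7
PV = $50,000.00 / 1.22987387
PV = $40,654.58

PV = FV / (1 + r)^t = $40,654.58


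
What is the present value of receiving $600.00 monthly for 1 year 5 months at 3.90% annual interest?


Present value of an ordinary annuity: PV = PMT × (1 − (1 + r)^(−n)) / r
Monthly rate r = 0.039/12 = 0.00325, n = 17
PV = $600.00 × (1 − (1 + 0.039/12)^(−17)) / (0.039/12)
PV = $600.00 × 16.512821
PV = $9,907.69

PV = PMT × (1-(1+r)^(-n))/r = $9,907.69


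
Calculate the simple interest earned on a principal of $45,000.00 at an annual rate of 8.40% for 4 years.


Simple interest formula: I = P × r × t
I = $45,000.00 × 0.084 × 4
I = $15,120.00

I = P × r × t = $15,120.00


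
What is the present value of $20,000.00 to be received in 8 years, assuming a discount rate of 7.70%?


Present value formula: PV = FV / (1 + r)^t
PV = $20,000.00 / (1 + 0.077)^8
PV = $20,000.00 / 1.810196
PV = $11,048.53

PV = FV / (1 + r)^t = $11,048.53


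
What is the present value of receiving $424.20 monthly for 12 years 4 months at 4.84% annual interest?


Present value of an ordinary annuity: PV = PMT × (1 − (1 + r)^(−n)) / r
Monthly rate r = 0.0484/12 ≈ 0.00403333, n = 148
PV = $424.20 × (1 − (1 + 0.0484/12)^(−148)) / (0.0484/12)
PV = $424.20 × 111.283002
PV = $47,206.25

PV = PMT × (1-(1+r)^(-n))/r = $47,206.25


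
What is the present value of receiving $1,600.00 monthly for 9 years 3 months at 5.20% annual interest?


Present value of an ordinary annuity: PV = PMT × (1 − (1 + r)^(−n)) / r
Monthly rate r = 0.052/12 ≈ 0.00433333, n = 111
PV = $1,600.00 × (1 − (1 + 0.052/12)^(−111)) / (0.052/12)
PV = $1,600.00 × 87.967471
PV = $140,747.95

PV = PMT × (1-(1+r)^(-n))/r = $140,747.95


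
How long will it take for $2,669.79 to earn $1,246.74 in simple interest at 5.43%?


Rearrange the simple interest formula for t:
I = P × r × t  ⇒  t = I / (P × r)
t = $1,246.74 / ($2,669.79 × 0.0543)
t = 8.6

t = I/(P×r) = 8.6 years


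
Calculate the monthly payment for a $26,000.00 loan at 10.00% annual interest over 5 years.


Loan payment formula: PMT = PV × r / (1 − (1 + r)^(−n))
Monthly rate r = 0.1/12 ≈ 0.00833333, n = 60 months
Denominator: 1 − (1 + 0.1/12)^(−60) = 0.392211
PMT = $26,000.00 × (0.1/12) / 0.392211
PMT = $552.42 per month

PMT = PV × r / (1-(1+r)^(-n)) = $552.42/month


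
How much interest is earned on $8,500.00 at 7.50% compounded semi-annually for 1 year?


Compound interest earned = final amount − principal.
A = P(1 + r/n)^(nt) = $8,500.00 × (1 + 0.075/2)^(2 × 1) = $9,149.45
Interest = A − P = $9,149.45 − $8,500.00 = $649.45

Interest = A - P = $649.45


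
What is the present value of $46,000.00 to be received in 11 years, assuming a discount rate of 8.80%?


Present value formula: PV = FV / (1 + r)^t
PV = $46,000.00 / (1 + 0.088)^11
PV = $46,000.00 / 2.5288196
PV = $18,190.31

PV = FV / (1 + r)^t = $18,190.31


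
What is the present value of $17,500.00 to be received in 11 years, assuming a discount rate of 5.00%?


Present value formula: PV = FV / (1 + r)^t
PV = $17,500.00 / (1 + 0.05)^11
PV = $17,500.00 / 1.710339
PV = $10,231.89

PV = FV / (1 + r)^t = $10,231.89


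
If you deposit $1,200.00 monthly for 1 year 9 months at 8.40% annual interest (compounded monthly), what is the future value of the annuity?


Future value of an ordinary annuity: FV = PMT × ((1 + r)^n − 1) / r
Monthly rate r = 0.084/12 = 0.007, n = 21
FV = $1,200.00 × ((1 + 0.084/12)^21 − 1) / (0.084/12)
FV = $1,200.00 × 22.537273
FV = $27,044.73

FV = PMT × ((1+r)^n - 1)/r = $27,044.73


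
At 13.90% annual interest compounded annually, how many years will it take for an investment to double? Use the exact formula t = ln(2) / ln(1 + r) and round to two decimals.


Doubling condition: (1 + r)^t = 2
Take ln of both sides: t × ln(1 + r) = ln(2)
t = ln(2) / ln(1 + r)
t = 0.693147 / 0.130151
t = 5.33

t = ln(2) / ln(1 + r) = 5.33 years


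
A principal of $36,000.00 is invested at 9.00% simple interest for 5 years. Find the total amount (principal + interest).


Total amount formula: A = P(1 + rt) = P + P·r·t
Interest: I = P × r × t = $36,000.00 × 0.09 × 5 = $16,200.00
A = P + I = $36,000.00 + $16,200.00 = $52,200.00

A = P + I = P(1 + rt) = $52,200.00


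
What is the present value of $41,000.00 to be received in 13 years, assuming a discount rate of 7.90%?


Present value formula: PV = FV / (1 + r)^t
PV = $41,000.00 / (1 + 0.079)^13
PV = $41,000.00 / 2.687069
PV = $15,258.26

PV = FV / (1 + r)^t = $15,258.26


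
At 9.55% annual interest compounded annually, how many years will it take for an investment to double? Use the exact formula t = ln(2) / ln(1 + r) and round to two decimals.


Doubling condition: (1 + r)^t = 2
Take ln of both sides: t × ln(1 + r) = ln(2)
t = ln(2) / ln(1 + r)
t = 0.693147 / 0.091211
t = 7.60

t = ln(2) / ln(1 + r) = 7.60 years


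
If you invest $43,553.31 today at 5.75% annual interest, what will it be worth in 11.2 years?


Future value formula: FV = PV × (1 + r)^t
FV = $43,553.31 × (1 + 0.0575)^11.2
FV = $43,553.31 × 1.8704246
FV = $81,463.18

FV = PV × (1 + r)^t = $81,463.18


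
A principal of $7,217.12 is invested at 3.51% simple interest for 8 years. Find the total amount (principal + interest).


Total amount formula: A = P(1 + rt) = P + P·r·t
Interest: I = P × r × t = $7,217.12 × 0.0351 × 8 = $2,026.57
A = P + I = $7,217.12 + $2,026.57 = $9,243.69

A = P + I = P(1 + rt) = $9,243.69


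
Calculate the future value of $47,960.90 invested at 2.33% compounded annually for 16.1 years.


Compound interest formula: A = P(1 + r/n)^(nt)
A = $47,960.90 × (1 + 0.0233/1)^(1 × 16.1)
Growth factor: (1 + 0.0233/1)^16.1 = 1.4489316
A = $47,960.90 × 1.4489316
A = $69,492.06

A = P(1 + r/n)^(nt) = $69,492.06


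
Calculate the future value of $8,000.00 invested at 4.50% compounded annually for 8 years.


Compound interest formula: A = P(1 + r/n)^(nt)
A = $8,000.00 × (1 + 0.045/1)^(1 × 8)
Growth factor: (1 + 0.045/1)^8 = 1.4221006
A = $8,000.00 × 1.4221006
A = $11,376.80

A = P(1 + r/n)^(nt) = $11,376.80


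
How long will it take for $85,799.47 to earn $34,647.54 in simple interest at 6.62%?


Rearrange the simple interest formula for t:
I = P × r × t  ⇒  t = I / (P × r)
t = $34,647.54 / ($85,799.47 × 0.0662)
t = 6.1

t = I/(P×r) = 6.1 years


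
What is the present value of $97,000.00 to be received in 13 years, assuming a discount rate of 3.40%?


Present value formula: PV = FV / (1 + r)^t
PV = $97,000.00 / (1 + 0.034)^13
PV = $97,000.00 / 1.5444256
PV = $62,806.52

PV = FV / (1 + r)^t = $62,806.52


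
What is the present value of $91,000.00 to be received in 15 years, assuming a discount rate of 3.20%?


Present value formula: PV = FV / (1 + r)^t
PV = $91,000.00 / (1 + 0.032)^15
PV = $91,000.00 / 1.603967
PV = $56,734.33

PV = FV / (1 + r)^t = $56,734.33


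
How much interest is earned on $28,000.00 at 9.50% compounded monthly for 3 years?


Compound interest earned = final amount − principal.
A = P(1 + r/n)^(nt) = $28,000.00 × (1 + 0.095/12)^(12 × 3) = $37,191.58
Interest = A − P = $37,191.58 − $28,000.00 = $9,191.58

Interest = A - P = $9,191.58


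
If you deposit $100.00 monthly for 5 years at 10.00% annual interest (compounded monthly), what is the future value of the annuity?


Future value of an ordinary annuity: FV = PMT × ((1 + r)^n − 1) / r
Monthly rate r = 0.1/12 ≈ 0.00833333, n = 60
FV = $100.00 × ((1 + 0.1/12)^60 − 1) / (0.1/12)
FV = $100.00 × 77.437072
FV = $7,743.71

FV = PMT × ((1+r)^n - 1)/r = $7,743.71


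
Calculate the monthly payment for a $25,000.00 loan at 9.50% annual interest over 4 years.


Loan payment formula: PMT = PV × r / (1 − (1 + r)^(−n))
Monthly rate r = 0.095/12 ≈ 0.00791667, n = 48 months
Denominator: 1 − (1 + 0.095/12)^(−48) = 0.315115
PMT = $25,000.00 × (0.095/12) / 0.315115
PMT = $628.08 per month

PMT = PV × r / (1-(1+r)^(-n)) = $628.08/month


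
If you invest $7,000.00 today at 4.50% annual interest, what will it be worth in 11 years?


Future value formula: FV = PV × (1 + r)^t
FV = $7,000.00 × (1 + 0.045)^11
FV = $7,000.00 × 1.622853
FV = $11,359.97

FV = PV × (1 + r)^t = $11,359.97


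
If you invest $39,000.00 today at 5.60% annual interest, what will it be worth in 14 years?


Future value formula: FV = PV × (1 + r)^t
FV = $39,000.00 × (1 + 0.056)^14
FV = $39,000.00 × 2.144346
FV = $83,629.49

FV = PV × (1 + r)^t = $83,629.49


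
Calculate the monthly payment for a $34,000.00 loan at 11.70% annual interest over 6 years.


Loan payment formula: PMT = PV × r / (1 − (1 + r)^(−n))
Monthly rate r = 0.117/12 = 0.00975, n = 72 months
Denominator: 1 − (1 + 0.117/12)^(−72) = 0.502719
PMT = $34,000.00 × (0.117/12) / 0.502719
PMT = $659.41 per month

PMT = PV × r / (1-(1+r)^(-n)) = $659.41/month


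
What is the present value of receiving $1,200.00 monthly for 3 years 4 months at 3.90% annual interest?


Present value of an ordinary annuity: PV = PMT × (1 − (1 + r)^(−n)) / r
Monthly rate r = 0.039/12 = 0.00325, n = 40
PV = $1,200.00 × (1 − (1 + 0.039/12)^(−40)) / (0.039/12)
PV = $1,200.00 × 37.452139
PV = $44,942.57

PV = PMT × (1-(1+r)^(-n))/r = $44,942.57


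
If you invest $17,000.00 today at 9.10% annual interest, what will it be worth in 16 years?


Future value formula: FV = PV × (1 + r)^t
FV = $17,000.00 × (1 + 0.091)^16
FV = $17,000.00 × 4.028988
FV = $68,492.80

FV = PV × (1 + r)^t = $68,492.80


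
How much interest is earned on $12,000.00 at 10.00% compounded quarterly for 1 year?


Compound interest earned = final amount − principal.
A = P(1 + r/n)^(nt) = $12,000.00 × (1 + 0.1/4)^(4 × 1) = $13,245.75
Interest = A − P = $13,245.75 − $12,000.00 = $1,245.75

Interest = A - P = $1,245.75


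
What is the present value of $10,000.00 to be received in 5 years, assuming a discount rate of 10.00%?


Present value formula: PV = FV / (1 + r)^t
PV = $10,000.00 / (1 + 0.1)^5
PV = $10,000.00 / 1.610510
PV = $6,209.21

PV = FV / (1 + r)^t = $6,209.21


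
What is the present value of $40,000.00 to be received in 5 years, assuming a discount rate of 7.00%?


Present value formula: PV = FV / (1 + r)^t
PV = $40,000.00 / (1 + 0.07)^5
PV = $40,000.00 / 1.4025517
PV = $28,519.45

PV = FV / (1 + r)^t = $28,519.45


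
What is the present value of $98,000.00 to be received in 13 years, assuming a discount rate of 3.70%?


Present value formula: PV = FV / (1 + r)^t
PV = $98,000.00 / (1 + 0.037)^13
PV = $98,000.00 / 1.6037026
PV = $61,108.59

PV = FV / (1 + r)^t = $61,108.59


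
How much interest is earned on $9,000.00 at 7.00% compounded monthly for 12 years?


Compound interest earned = final amount − principal.
A = P(1 + r/n)^(nt) = $9,000.00 × (1 + 0.07/12)^(12 × 12) = $20,796.49
Interest = A − P = $20,796.49 − $9,000.00 = $11,796.49

Interest = A - P = $11,796.49


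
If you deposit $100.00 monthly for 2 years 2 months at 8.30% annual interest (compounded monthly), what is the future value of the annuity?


Future value of an ordinary annuity: FV = PMT × ((1 + r)^n − 1) / r
Monthly rate r = 0.083/12 ≈ 0.00691667, n = 26
FV = $100.00 × ((1 + 0.083/12)^26 − 1) / (0.083/12)
FV = $100.00 × 28.377403
FV = $2,837.74

FV = PMT × ((1+r)^n - 1)/r = $2,837.74


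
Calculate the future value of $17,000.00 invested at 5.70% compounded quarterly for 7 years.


Compound interest formula: A = P(1 + r/n)^(nt)
A = $17,000.00 × (1 + 0.057/4)^(4 × 7)
Growth factor: (1 + 0.057/4)^28 = 1.4861425
A = $17,000.00 × 1.4861425
A = $25,264.42

A = P(1 + r/n)^(nt) = $25,264.42


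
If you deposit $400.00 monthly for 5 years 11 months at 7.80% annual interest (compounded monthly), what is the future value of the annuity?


Future value of an ordinary annuity: FV = PMT × ((1 + r)^n − 1) / r
Monthly rate r = 0.078/12 = 0.0065, n = 71
FV = $400.00 × ((1 + 0.078/12)^71 − 1) / (0.078/12)
FV = $400.00 × 89.859143
FV = $35,943.66

FV = PMT × ((1+r)^n - 1)/r = $35,943.66


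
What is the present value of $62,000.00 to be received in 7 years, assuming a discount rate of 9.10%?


Present value formula: PV = FV / (1 + r)^t
PV = $62,000.00 / (1 + 0.091)^7
PV = $62,000.00 / 1.839811
PV = $33,699.11

PV = FV / (1 + r)^t = $33,699.11


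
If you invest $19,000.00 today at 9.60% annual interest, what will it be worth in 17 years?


Future value formula: FV = PV × (1 + r)^t
FV = $19,000.00 × (1 + 0.096)^17
FV = $19,000.00 × 4.7509386
FV = $90,267.83

FV = PV × (1 + r)^t = $90,267.83


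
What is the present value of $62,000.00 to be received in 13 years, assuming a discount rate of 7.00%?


Present value formula: PV = FV / (1 + r)^t
PV = $62,000.00 / (1 + 0.07)^13
PV = $62,000.00 / 2.409845
PV = $25,727.80

PV = FV / (1 + r)^t = $25,727.80


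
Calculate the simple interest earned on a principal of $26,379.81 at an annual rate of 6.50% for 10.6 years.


Simple interest formula: I = P × r × t
I = $26,379.81 × 0.065 × 10.6
I = $18,175.69

I = P × r × t = $18,175.69


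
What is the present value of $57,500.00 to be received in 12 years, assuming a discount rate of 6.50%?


Present value formula: PV = FV / (1 + r)^t
PV = $57,500.00 / (1 + 0.065)^12
PV = $57,500.00 / 2.1290962
PV = $27,006.76

PV = FV / (1 + r)^t = $27,006.76


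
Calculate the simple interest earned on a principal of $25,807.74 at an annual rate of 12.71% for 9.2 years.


Simple interest formula: I = P × r × t
I = $25,807.74 × 0.1271 × 9.2
I = $30,177.51

I = P × r × t = $30,177.51


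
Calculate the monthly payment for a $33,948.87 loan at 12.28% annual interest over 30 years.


Loan payment formula: PMT = PV × r / (1 − (1 + r)^(−n))
Monthly rate r = 0.1228/12 ≈ 0.01023333, n = 360 months
Denominator: 1 − (1 + 0.1228/12)^(−360) = 0.974403
PMT = $33,948.87 × (0.1228/12) / 0.974403
PMT = $356.54 per month

PMT = PV × r / (1-(1+r)^(-n)) = $356.54/month


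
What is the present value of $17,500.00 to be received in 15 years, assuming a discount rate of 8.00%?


Present value formula: PV = FV / (1 + r)^t
PV = $17,500.00 / (1 + 0.08)^15
PV = $17,500.00 / 3.172169
PV = $5,516.73

PV = FV / (1 + r)^t = $5,516.73


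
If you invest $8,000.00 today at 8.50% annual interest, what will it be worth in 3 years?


Future value formula: FV = PV × (1 + r)^t
FV = $8,000.00 × (1 + 0.085)^3
FV = $8,000.00 × 1.277289
FV = $10,218.31

FV = PV × (1 + r)^t = $10,218.31


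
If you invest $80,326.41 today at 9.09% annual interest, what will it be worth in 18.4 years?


Future value formula: FV = PV × (1 + r)^t
FV = $80,326.41 × (1 + 0.0909)^18.4
FV = $80,326.41 × 4.95727405
FV = $398,200.03

FV = PV × (1 + r)^t = $398,200.03


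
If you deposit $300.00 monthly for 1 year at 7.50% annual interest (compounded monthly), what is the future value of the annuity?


Future value of an ordinary annuity: FV = PMT × ((1 + r)^n − 1) / r
Monthly rate r = 0.075/12 = 0.00625, n = 12
FV = $300.00 × ((1 + 0.075/12)^12 − 1) / (0.075/12)
FV = $300.00 × 12.421216
FV = $3,726.36

FV = PMT × ((1+r)^n - 1)/r = $3,726.36


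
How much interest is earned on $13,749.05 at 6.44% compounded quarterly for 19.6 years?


Compound interest earned = final amount − principal.
A = P(1 + r/n)^(nt) = $13,749.05 × (1 + 0.0644/4)^(4 × 19.6) = $48,093.95
Interest = A − P = $48,093.95 − $13,749.05 = $34,344.90

Interest = A - P = $34,344.90


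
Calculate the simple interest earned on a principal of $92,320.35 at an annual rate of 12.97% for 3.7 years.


Simple interest formula: I = P × r × t
I = $92,320.35 × 0.1297 × 3.7
I = $44,303.61

I = P × r × t = $44,303.61


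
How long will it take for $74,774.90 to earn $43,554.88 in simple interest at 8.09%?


Rearrange the simple interest formula for t:
I = P × r × t  ⇒  t = I / (P × r)
t = $43,554.88 / ($74,774.90 × 0.0809)
t = 7.2

t = I/(P×r) = 7.2 years


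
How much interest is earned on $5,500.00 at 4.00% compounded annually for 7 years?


Compound interest earned = final amount − principal.
A = P(1 + r/n)^(nt) = $5,500.00 × (1 + 0.04/1)^(1 × 7) = $7,237.62
Interest = A − P = $7,237.62 − $5,500.00 = $1,737.62

Interest = A - P = $1,737.62


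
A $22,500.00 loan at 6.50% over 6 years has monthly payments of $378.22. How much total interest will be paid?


Total paid over the life of the loan = PMT × n.
Total paid = $378.22 × 72 = $27,231.84
Total interest = total paid − principal = $27,231.84 − $22,500.00 = $4,731.84

Total interest = (PMT × n) - PV = $4,731.84


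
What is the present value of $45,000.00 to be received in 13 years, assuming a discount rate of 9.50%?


Present value formula: PV = FV / (1 + r)^t
PV = $45,000.00 / (1 + 0.095)^13
PV = $45,000.00 / 3.253745
PV = $13,830.22

PV = FV / (1 + r)^t = $13,830.22


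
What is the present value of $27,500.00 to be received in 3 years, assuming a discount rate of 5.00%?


Present value formula: PV = FV / (1 + r)^t
PV = $27,500.00 / (1 + 0.05)^3
PV = $27,500.00 / 1.157625
PV = $23,755.53

PV = FV / (1 + r)^t = $23,755.53


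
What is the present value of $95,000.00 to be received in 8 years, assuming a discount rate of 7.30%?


Present value formula: PV = FV / (1 + r)^t
PV = $95,000.00 / (1 + 0.073)^8
PV = $95,000.00 / 1.7571052
PV = $54,066.20

PV = FV / (1 + r)^t = $54,066.20


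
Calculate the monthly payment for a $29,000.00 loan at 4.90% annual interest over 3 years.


Loan payment formula: PMT = PV × r / (1 − (1 + r)^(−n))
Monthly rate r = 0.049/12 ≈ 0.00408333, n = 36 months
Denominator: 1 − (1 + 0.049/12)^(−36) = 0.136448
PMT = $29,000.00 × (0.049/12) / 0.136448
PMT = $867.85 per month

PMT = PV × r / (1-(1+r)^(-n)) = $867.85/month


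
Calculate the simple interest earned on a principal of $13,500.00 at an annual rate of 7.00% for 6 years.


Simple interest formula: I = P × r × t
I = $13,500.00 × 0.07 × 6
I = $5,670.00

I = P × r × t = $5,670.00


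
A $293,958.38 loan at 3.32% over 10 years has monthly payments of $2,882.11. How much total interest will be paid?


Total paid over the life of the loan = PMT × n.
Total paid = $2,882.11 × 120 = $345,853.20
Total interest = total paid − principal = $345,853.20 − $293,958.38 = $51,894.82

Total interest = (PMT × n) - PV = $51,894.82


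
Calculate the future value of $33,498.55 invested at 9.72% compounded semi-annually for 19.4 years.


Compound interest formula: A = P(1 + r/n)^(nt)
A = $33,498.55 × (1 + 0.0972/2)^(2 × 19.4)
Growth factor: (1 + 0.0972/2)^38.8 = 6.3046693
A = $33,498.55 × 6.3046693
A = $211,197.28

A = P(1 + r/n)^(nt) = $211,197.28


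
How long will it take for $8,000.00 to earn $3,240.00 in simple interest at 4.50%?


Rearrange the simple interest formula for t:
I = P × r × t  ⇒  t = I / (P × r)
t = $3,240.00 / ($8,000.00 × 0.045)
t = 9

t = I/(P×r) = 9 years


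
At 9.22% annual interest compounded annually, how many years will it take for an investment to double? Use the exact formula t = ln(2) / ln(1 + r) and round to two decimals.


Doubling condition: (1 + r)^t = 2
Take ln of both sides: t × ln(1 + r) = ln(2)
t = ln(2) / ln(1 + r)
t = 0.693147 / 0.088194
t = 7.86

t = ln(2) / ln(1 + r) = 7.86 years


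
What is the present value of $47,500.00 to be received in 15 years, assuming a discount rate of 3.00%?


Present value formula: PV = FV / (1 + r)^t
PV = $47,500.00 / (1 + 0.03)^15
PV = $47,500.00 / 1.5579674
PV = $30,488.44

PV = FV / (1 + r)^t = $30,488.44


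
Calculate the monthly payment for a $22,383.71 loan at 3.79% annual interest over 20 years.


Loan payment formula: PMT = PV × r / (1 − (1 + r)^(−n))
Monthly rate r = 0.0379/12 ≈ 0.00315833, n = 240 months
Denominator: 1 − (1 + 0.0379/12)^(−240) = 0.530837
PMT = $22,383.71 × (0.0379/12) / 0.530837
PMT = $133.18 per month

PMT = PV × r / (1-(1+r)^(-n)) = $133.18/month


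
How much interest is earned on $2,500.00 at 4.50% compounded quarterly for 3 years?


Compound interest earned = final amount − principal.
A = P(1 + r/n)^(nt) = $2,500.00 × (1 + 0.045/4)^(4 × 3) = $2,859.19
Interest = A − P = $2,859.19 − $2,500.00 = $359.19

Interest = A - P = $359.19


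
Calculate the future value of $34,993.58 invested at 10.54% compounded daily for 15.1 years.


Compound interest formula: A = P(1 + r/n)^(nt)
A = $34,993.58 × (1 + 0.1054/365)^(365 × 15.1)
Growth factor: (1 + 0.1054/365)^5511.5 = 4.9101783
A = $34,993.58 × 4.9101783
A = $171,824.72

A = P(1 + r/n)^(nt) = $171,824.72


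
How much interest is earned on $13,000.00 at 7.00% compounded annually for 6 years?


Compound interest earned = final amount − principal.
A = P(1 + r/n)^(nt) = $13,000.00 × (1 + 0.07/1)^(1 × 6) = $19,509.49
Interest = A − P = $19,509.49 − $13,000.00 = $6,509.49

Interest = A - P = $6,509.49


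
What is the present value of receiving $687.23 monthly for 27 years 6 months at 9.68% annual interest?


Present value of an ordinary annuity: PV = PMT × (1 − (1 + r)^(−n)) / r
Monthly rate r = 0.0968/12 ≈ 0.00806667, n = 330
PV = $687.23 × (1 − (1 + 0.0968/12)^(−330)) / (0.0968/12)
PV = $687.23 × 115.220087
PV = $79,182.70

PV = PMT × (1-(1+r)^(-n))/r = $79,182.70


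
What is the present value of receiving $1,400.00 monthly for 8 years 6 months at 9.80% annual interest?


Present value of an ordinary annuity: PV = PMT × (1 − (1 + r)^(−n)) / r
Monthly rate r = 0.098/12 ≈ 0.00816667, n = 102
PV = $1,400.00 × (1 − (1 + 0.098/12)^(−102)) / (0.098/12)
PV = $1,400.00 × 69.034735
PV = $96,648.63

PV = PMT × (1-(1+r)^(-n))/r = $96,648.63
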